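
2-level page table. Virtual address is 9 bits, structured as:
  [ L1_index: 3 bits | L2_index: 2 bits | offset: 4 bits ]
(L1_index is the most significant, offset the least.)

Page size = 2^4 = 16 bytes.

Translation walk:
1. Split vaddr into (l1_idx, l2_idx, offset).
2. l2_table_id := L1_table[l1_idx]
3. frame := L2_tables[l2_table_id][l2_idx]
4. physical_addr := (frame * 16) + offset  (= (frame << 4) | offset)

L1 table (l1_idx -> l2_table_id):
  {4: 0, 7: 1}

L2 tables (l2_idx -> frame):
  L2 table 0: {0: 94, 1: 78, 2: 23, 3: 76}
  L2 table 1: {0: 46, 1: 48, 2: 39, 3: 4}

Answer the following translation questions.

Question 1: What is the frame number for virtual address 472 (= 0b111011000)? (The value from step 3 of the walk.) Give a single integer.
Answer: 48

Derivation:
vaddr = 472: l1_idx=7, l2_idx=1
L1[7] = 1; L2[1][1] = 48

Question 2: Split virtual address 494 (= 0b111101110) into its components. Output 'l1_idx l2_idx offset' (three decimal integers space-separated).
vaddr = 494 = 0b111101110
  top 3 bits -> l1_idx = 7
  next 2 bits -> l2_idx = 2
  bottom 4 bits -> offset = 14

Answer: 7 2 14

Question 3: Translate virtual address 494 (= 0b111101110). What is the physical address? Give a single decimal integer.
vaddr = 494 = 0b111101110
Split: l1_idx=7, l2_idx=2, offset=14
L1[7] = 1
L2[1][2] = 39
paddr = 39 * 16 + 14 = 638

Answer: 638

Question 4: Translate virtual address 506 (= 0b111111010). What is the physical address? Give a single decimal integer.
Answer: 74

Derivation:
vaddr = 506 = 0b111111010
Split: l1_idx=7, l2_idx=3, offset=10
L1[7] = 1
L2[1][3] = 4
paddr = 4 * 16 + 10 = 74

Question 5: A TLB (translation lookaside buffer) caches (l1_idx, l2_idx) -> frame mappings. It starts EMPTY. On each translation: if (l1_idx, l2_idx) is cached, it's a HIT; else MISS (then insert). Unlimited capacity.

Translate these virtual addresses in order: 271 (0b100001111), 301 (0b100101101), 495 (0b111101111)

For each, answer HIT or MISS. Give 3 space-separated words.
Answer: MISS MISS MISS

Derivation:
vaddr=271: (4,0) not in TLB -> MISS, insert
vaddr=301: (4,2) not in TLB -> MISS, insert
vaddr=495: (7,2) not in TLB -> MISS, insert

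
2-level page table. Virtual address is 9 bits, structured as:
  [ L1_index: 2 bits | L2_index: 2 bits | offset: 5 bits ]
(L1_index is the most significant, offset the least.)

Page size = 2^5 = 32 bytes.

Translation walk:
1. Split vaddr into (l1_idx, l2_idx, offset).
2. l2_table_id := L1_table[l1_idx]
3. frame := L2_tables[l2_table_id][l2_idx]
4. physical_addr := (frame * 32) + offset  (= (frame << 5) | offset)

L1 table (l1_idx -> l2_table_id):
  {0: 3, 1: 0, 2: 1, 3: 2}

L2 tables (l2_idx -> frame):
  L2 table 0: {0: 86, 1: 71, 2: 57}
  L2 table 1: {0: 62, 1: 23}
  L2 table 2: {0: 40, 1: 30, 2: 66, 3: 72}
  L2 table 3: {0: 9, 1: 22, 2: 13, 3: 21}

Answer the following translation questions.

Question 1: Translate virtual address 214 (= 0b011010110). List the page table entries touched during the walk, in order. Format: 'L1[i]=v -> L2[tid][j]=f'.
vaddr = 214 = 0b011010110
Split: l1_idx=1, l2_idx=2, offset=22

Answer: L1[1]=0 -> L2[0][2]=57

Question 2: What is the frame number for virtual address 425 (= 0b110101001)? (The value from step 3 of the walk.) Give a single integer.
Answer: 30

Derivation:
vaddr = 425: l1_idx=3, l2_idx=1
L1[3] = 2; L2[2][1] = 30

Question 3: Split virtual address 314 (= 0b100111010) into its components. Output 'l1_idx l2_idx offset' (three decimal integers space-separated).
vaddr = 314 = 0b100111010
  top 2 bits -> l1_idx = 2
  next 2 bits -> l2_idx = 1
  bottom 5 bits -> offset = 26

Answer: 2 1 26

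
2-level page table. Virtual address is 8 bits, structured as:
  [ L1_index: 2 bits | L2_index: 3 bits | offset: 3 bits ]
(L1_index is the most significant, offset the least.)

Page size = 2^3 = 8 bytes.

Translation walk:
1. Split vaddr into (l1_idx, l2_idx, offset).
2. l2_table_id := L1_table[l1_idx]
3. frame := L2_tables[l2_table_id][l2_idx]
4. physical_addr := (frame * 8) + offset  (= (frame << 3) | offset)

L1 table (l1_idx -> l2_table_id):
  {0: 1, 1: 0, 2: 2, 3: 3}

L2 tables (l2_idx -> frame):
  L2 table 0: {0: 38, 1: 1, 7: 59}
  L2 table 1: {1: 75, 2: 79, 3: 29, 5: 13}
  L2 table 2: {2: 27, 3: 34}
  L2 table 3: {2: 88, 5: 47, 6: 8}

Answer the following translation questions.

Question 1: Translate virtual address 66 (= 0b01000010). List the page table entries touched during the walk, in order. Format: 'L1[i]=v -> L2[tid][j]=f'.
vaddr = 66 = 0b01000010
Split: l1_idx=1, l2_idx=0, offset=2

Answer: L1[1]=0 -> L2[0][0]=38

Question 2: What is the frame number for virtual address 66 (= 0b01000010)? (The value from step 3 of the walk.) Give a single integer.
Answer: 38

Derivation:
vaddr = 66: l1_idx=1, l2_idx=0
L1[1] = 0; L2[0][0] = 38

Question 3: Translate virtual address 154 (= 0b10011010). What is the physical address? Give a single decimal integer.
vaddr = 154 = 0b10011010
Split: l1_idx=2, l2_idx=3, offset=2
L1[2] = 2
L2[2][3] = 34
paddr = 34 * 8 + 2 = 274

Answer: 274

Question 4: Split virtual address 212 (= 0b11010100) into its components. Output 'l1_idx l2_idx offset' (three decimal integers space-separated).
vaddr = 212 = 0b11010100
  top 2 bits -> l1_idx = 3
  next 3 bits -> l2_idx = 2
  bottom 3 bits -> offset = 4

Answer: 3 2 4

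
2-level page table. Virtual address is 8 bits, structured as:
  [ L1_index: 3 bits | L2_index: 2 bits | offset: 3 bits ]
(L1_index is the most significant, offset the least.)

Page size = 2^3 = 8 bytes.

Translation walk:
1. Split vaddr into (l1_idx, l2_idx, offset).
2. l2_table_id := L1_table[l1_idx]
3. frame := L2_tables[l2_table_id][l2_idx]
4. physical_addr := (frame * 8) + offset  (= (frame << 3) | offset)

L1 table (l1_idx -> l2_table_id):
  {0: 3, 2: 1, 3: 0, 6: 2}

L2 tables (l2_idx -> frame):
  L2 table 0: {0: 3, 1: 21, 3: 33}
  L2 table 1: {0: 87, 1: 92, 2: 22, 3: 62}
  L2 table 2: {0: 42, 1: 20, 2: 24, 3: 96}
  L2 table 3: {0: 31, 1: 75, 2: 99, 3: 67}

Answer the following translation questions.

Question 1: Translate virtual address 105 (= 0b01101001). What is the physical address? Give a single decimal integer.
vaddr = 105 = 0b01101001
Split: l1_idx=3, l2_idx=1, offset=1
L1[3] = 0
L2[0][1] = 21
paddr = 21 * 8 + 1 = 169

Answer: 169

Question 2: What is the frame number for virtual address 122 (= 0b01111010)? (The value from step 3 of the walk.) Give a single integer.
vaddr = 122: l1_idx=3, l2_idx=3
L1[3] = 0; L2[0][3] = 33

Answer: 33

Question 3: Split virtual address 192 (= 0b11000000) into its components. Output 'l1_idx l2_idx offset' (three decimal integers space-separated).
Answer: 6 0 0

Derivation:
vaddr = 192 = 0b11000000
  top 3 bits -> l1_idx = 6
  next 2 bits -> l2_idx = 0
  bottom 3 bits -> offset = 0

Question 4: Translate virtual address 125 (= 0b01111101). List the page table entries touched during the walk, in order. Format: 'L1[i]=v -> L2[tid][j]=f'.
Answer: L1[3]=0 -> L2[0][3]=33

Derivation:
vaddr = 125 = 0b01111101
Split: l1_idx=3, l2_idx=3, offset=5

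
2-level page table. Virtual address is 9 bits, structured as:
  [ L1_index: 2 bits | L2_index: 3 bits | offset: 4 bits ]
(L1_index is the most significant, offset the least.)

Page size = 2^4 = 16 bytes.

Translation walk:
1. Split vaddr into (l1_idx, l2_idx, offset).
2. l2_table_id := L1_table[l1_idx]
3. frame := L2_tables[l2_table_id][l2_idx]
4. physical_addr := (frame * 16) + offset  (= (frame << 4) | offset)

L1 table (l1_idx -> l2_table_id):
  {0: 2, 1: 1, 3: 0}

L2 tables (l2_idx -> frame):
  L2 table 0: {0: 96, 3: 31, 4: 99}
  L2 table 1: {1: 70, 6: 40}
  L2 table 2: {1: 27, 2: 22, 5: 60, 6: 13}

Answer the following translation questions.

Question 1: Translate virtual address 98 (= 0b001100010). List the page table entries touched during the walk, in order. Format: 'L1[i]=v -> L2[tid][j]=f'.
Answer: L1[0]=2 -> L2[2][6]=13

Derivation:
vaddr = 98 = 0b001100010
Split: l1_idx=0, l2_idx=6, offset=2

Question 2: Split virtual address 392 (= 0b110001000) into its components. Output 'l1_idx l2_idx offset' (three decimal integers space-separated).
vaddr = 392 = 0b110001000
  top 2 bits -> l1_idx = 3
  next 3 bits -> l2_idx = 0
  bottom 4 bits -> offset = 8

Answer: 3 0 8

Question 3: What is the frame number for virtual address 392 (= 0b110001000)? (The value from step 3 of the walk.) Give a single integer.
Answer: 96

Derivation:
vaddr = 392: l1_idx=3, l2_idx=0
L1[3] = 0; L2[0][0] = 96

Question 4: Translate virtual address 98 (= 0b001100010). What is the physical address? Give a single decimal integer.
vaddr = 98 = 0b001100010
Split: l1_idx=0, l2_idx=6, offset=2
L1[0] = 2
L2[2][6] = 13
paddr = 13 * 16 + 2 = 210

Answer: 210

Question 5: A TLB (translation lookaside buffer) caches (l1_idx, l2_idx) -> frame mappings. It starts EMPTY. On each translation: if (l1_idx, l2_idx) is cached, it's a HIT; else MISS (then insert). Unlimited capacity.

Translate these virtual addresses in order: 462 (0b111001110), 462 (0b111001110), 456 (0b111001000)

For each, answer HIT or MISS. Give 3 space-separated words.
vaddr=462: (3,4) not in TLB -> MISS, insert
vaddr=462: (3,4) in TLB -> HIT
vaddr=456: (3,4) in TLB -> HIT

Answer: MISS HIT HIT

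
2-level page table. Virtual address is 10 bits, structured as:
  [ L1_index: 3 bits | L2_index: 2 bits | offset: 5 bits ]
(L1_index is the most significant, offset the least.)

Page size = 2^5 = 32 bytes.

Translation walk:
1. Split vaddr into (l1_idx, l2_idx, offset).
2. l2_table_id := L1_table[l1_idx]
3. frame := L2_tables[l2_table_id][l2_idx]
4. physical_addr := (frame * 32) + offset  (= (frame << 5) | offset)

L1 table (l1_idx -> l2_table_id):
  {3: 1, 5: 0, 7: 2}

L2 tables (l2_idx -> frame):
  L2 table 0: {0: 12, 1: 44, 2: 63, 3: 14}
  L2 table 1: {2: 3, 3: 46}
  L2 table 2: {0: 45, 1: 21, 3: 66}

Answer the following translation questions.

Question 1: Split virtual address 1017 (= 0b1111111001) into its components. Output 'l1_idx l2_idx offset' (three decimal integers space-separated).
vaddr = 1017 = 0b1111111001
  top 3 bits -> l1_idx = 7
  next 2 bits -> l2_idx = 3
  bottom 5 bits -> offset = 25

Answer: 7 3 25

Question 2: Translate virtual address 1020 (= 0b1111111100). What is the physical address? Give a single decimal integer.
Answer: 2140

Derivation:
vaddr = 1020 = 0b1111111100
Split: l1_idx=7, l2_idx=3, offset=28
L1[7] = 2
L2[2][3] = 66
paddr = 66 * 32 + 28 = 2140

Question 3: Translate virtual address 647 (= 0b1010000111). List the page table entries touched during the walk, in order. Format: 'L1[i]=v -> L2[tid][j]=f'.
vaddr = 647 = 0b1010000111
Split: l1_idx=5, l2_idx=0, offset=7

Answer: L1[5]=0 -> L2[0][0]=12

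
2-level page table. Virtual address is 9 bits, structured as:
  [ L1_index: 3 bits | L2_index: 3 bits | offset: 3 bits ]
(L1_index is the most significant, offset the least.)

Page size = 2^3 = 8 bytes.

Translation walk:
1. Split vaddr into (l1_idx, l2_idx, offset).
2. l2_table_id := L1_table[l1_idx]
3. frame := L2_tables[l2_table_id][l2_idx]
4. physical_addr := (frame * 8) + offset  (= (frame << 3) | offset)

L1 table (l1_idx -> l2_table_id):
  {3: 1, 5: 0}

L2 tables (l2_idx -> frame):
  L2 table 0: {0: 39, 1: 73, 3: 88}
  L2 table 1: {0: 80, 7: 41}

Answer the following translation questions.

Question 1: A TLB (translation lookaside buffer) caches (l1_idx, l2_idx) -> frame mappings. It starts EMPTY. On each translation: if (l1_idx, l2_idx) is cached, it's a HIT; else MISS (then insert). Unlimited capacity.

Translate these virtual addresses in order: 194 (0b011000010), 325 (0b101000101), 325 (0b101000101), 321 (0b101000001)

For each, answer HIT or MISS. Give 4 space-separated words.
Answer: MISS MISS HIT HIT

Derivation:
vaddr=194: (3,0) not in TLB -> MISS, insert
vaddr=325: (5,0) not in TLB -> MISS, insert
vaddr=325: (5,0) in TLB -> HIT
vaddr=321: (5,0) in TLB -> HIT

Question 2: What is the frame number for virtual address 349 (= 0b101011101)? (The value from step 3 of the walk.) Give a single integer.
vaddr = 349: l1_idx=5, l2_idx=3
L1[5] = 0; L2[0][3] = 88

Answer: 88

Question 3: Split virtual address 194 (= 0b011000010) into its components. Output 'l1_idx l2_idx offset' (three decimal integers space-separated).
vaddr = 194 = 0b011000010
  top 3 bits -> l1_idx = 3
  next 3 bits -> l2_idx = 0
  bottom 3 bits -> offset = 2

Answer: 3 0 2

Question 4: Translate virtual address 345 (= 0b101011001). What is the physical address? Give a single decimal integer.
Answer: 705

Derivation:
vaddr = 345 = 0b101011001
Split: l1_idx=5, l2_idx=3, offset=1
L1[5] = 0
L2[0][3] = 88
paddr = 88 * 8 + 1 = 705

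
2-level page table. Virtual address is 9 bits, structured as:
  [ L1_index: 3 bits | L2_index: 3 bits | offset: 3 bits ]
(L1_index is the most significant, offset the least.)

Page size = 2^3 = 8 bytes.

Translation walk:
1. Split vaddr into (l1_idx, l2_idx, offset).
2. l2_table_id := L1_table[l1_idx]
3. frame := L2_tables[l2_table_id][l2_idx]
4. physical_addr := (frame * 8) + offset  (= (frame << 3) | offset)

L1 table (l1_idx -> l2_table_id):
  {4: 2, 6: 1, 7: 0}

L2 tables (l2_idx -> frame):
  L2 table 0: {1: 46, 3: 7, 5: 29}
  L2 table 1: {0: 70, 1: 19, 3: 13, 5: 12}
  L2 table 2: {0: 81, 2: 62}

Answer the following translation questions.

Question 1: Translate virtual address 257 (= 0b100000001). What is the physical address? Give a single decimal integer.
Answer: 649

Derivation:
vaddr = 257 = 0b100000001
Split: l1_idx=4, l2_idx=0, offset=1
L1[4] = 2
L2[2][0] = 81
paddr = 81 * 8 + 1 = 649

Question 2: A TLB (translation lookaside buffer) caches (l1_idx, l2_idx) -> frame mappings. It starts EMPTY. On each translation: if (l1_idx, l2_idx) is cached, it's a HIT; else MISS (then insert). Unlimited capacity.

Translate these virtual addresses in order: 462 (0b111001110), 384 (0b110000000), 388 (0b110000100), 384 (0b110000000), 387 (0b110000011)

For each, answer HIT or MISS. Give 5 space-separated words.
vaddr=462: (7,1) not in TLB -> MISS, insert
vaddr=384: (6,0) not in TLB -> MISS, insert
vaddr=388: (6,0) in TLB -> HIT
vaddr=384: (6,0) in TLB -> HIT
vaddr=387: (6,0) in TLB -> HIT

Answer: MISS MISS HIT HIT HIT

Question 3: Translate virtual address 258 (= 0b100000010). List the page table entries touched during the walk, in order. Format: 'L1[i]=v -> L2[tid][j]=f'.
vaddr = 258 = 0b100000010
Split: l1_idx=4, l2_idx=0, offset=2

Answer: L1[4]=2 -> L2[2][0]=81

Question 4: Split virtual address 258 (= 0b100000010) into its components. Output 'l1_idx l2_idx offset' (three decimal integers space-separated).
vaddr = 258 = 0b100000010
  top 3 bits -> l1_idx = 4
  next 3 bits -> l2_idx = 0
  bottom 3 bits -> offset = 2

Answer: 4 0 2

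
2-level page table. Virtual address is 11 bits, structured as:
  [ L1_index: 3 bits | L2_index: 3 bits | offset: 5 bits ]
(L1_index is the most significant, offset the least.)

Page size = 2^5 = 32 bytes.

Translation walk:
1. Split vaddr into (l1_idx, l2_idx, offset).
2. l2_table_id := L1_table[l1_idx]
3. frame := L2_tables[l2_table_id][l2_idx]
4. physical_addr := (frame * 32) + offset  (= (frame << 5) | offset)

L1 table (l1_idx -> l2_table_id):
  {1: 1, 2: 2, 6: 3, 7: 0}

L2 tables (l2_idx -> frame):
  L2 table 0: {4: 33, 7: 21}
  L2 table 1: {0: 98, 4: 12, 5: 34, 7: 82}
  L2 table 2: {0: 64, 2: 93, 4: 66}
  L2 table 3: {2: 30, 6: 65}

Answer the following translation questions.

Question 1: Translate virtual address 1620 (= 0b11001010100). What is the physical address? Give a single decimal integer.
vaddr = 1620 = 0b11001010100
Split: l1_idx=6, l2_idx=2, offset=20
L1[6] = 3
L2[3][2] = 30
paddr = 30 * 32 + 20 = 980

Answer: 980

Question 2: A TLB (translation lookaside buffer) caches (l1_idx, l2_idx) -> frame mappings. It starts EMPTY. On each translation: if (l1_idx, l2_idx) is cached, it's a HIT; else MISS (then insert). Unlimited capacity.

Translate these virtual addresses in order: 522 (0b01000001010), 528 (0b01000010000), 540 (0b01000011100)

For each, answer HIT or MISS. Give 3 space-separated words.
vaddr=522: (2,0) not in TLB -> MISS, insert
vaddr=528: (2,0) in TLB -> HIT
vaddr=540: (2,0) in TLB -> HIT

Answer: MISS HIT HIT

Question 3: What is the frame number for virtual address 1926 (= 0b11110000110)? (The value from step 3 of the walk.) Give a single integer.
vaddr = 1926: l1_idx=7, l2_idx=4
L1[7] = 0; L2[0][4] = 33

Answer: 33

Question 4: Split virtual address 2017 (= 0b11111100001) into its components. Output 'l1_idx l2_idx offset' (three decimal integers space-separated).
Answer: 7 7 1

Derivation:
vaddr = 2017 = 0b11111100001
  top 3 bits -> l1_idx = 7
  next 3 bits -> l2_idx = 7
  bottom 5 bits -> offset = 1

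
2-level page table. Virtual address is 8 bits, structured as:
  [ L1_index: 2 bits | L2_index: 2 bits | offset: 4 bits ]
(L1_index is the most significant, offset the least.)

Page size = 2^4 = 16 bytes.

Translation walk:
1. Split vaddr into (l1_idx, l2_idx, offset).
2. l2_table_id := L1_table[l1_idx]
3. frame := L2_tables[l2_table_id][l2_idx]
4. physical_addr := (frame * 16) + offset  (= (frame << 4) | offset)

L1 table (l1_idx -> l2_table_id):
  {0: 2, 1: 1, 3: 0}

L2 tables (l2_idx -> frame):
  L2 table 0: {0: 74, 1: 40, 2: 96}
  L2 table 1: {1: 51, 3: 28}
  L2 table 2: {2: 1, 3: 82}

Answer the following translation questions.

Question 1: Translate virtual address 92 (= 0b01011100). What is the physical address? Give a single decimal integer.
vaddr = 92 = 0b01011100
Split: l1_idx=1, l2_idx=1, offset=12
L1[1] = 1
L2[1][1] = 51
paddr = 51 * 16 + 12 = 828

Answer: 828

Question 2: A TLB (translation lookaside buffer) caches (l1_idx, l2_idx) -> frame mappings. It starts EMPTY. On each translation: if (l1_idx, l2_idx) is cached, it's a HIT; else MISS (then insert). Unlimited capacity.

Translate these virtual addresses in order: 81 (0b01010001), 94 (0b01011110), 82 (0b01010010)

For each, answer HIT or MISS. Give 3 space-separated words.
vaddr=81: (1,1) not in TLB -> MISS, insert
vaddr=94: (1,1) in TLB -> HIT
vaddr=82: (1,1) in TLB -> HIT

Answer: MISS HIT HIT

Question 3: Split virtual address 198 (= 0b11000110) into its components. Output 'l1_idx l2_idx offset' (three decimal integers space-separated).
vaddr = 198 = 0b11000110
  top 2 bits -> l1_idx = 3
  next 2 bits -> l2_idx = 0
  bottom 4 bits -> offset = 6

Answer: 3 0 6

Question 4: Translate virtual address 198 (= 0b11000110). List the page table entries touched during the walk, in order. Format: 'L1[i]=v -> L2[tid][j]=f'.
vaddr = 198 = 0b11000110
Split: l1_idx=3, l2_idx=0, offset=6

Answer: L1[3]=0 -> L2[0][0]=74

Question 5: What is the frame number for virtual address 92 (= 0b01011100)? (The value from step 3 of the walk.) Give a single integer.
vaddr = 92: l1_idx=1, l2_idx=1
L1[1] = 1; L2[1][1] = 51

Answer: 51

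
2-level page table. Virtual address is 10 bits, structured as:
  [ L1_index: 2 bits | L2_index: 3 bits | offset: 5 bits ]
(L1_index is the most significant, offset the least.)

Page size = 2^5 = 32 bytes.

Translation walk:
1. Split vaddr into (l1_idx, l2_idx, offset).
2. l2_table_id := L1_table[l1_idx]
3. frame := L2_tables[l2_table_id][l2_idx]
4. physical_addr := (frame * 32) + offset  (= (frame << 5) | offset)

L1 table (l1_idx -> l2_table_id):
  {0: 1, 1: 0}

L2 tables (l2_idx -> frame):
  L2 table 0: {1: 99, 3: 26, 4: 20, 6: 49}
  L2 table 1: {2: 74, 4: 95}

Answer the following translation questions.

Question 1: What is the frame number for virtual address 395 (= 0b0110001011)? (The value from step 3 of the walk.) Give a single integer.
Answer: 20

Derivation:
vaddr = 395: l1_idx=1, l2_idx=4
L1[1] = 0; L2[0][4] = 20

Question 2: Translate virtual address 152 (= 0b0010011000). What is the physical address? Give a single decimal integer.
vaddr = 152 = 0b0010011000
Split: l1_idx=0, l2_idx=4, offset=24
L1[0] = 1
L2[1][4] = 95
paddr = 95 * 32 + 24 = 3064

Answer: 3064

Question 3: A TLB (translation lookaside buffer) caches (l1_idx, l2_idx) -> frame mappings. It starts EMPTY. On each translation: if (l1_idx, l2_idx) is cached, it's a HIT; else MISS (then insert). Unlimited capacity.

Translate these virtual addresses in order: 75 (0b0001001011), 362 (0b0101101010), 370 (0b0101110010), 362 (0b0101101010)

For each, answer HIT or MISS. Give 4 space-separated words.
Answer: MISS MISS HIT HIT

Derivation:
vaddr=75: (0,2) not in TLB -> MISS, insert
vaddr=362: (1,3) not in TLB -> MISS, insert
vaddr=370: (1,3) in TLB -> HIT
vaddr=362: (1,3) in TLB -> HIT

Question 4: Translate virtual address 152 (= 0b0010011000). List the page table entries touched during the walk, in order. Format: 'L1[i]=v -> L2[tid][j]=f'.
vaddr = 152 = 0b0010011000
Split: l1_idx=0, l2_idx=4, offset=24

Answer: L1[0]=1 -> L2[1][4]=95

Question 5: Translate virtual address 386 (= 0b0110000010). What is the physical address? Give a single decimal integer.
Answer: 642

Derivation:
vaddr = 386 = 0b0110000010
Split: l1_idx=1, l2_idx=4, offset=2
L1[1] = 0
L2[0][4] = 20
paddr = 20 * 32 + 2 = 642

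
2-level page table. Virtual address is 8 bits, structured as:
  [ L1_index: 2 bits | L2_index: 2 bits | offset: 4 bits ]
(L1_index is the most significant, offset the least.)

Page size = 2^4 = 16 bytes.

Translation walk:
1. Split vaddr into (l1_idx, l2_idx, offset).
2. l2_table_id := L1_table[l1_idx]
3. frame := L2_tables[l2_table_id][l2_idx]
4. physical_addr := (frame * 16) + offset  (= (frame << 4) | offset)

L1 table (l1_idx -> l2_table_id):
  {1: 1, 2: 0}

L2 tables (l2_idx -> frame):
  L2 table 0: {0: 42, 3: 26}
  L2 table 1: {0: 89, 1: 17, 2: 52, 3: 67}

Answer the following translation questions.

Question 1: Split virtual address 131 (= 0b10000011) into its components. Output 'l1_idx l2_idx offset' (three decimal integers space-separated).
vaddr = 131 = 0b10000011
  top 2 bits -> l1_idx = 2
  next 2 bits -> l2_idx = 0
  bottom 4 bits -> offset = 3

Answer: 2 0 3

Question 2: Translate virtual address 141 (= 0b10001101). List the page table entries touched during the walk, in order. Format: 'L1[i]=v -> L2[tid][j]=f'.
Answer: L1[2]=0 -> L2[0][0]=42

Derivation:
vaddr = 141 = 0b10001101
Split: l1_idx=2, l2_idx=0, offset=13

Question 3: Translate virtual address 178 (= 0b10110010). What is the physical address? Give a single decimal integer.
Answer: 418

Derivation:
vaddr = 178 = 0b10110010
Split: l1_idx=2, l2_idx=3, offset=2
L1[2] = 0
L2[0][3] = 26
paddr = 26 * 16 + 2 = 418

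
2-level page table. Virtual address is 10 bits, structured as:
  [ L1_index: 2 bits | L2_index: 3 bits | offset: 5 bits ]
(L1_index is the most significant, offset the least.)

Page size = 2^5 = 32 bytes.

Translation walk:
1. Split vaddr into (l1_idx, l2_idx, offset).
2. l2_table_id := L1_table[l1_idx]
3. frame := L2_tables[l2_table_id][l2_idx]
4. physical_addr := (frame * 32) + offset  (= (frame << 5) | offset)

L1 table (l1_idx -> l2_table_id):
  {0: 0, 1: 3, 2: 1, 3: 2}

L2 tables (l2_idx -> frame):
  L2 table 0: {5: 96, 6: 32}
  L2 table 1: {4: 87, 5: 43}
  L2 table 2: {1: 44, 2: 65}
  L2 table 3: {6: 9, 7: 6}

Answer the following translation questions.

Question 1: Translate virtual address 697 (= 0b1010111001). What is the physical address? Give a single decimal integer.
Answer: 1401

Derivation:
vaddr = 697 = 0b1010111001
Split: l1_idx=2, l2_idx=5, offset=25
L1[2] = 1
L2[1][5] = 43
paddr = 43 * 32 + 25 = 1401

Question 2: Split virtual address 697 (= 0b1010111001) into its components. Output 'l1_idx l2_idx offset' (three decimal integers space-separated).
Answer: 2 5 25

Derivation:
vaddr = 697 = 0b1010111001
  top 2 bits -> l1_idx = 2
  next 3 bits -> l2_idx = 5
  bottom 5 bits -> offset = 25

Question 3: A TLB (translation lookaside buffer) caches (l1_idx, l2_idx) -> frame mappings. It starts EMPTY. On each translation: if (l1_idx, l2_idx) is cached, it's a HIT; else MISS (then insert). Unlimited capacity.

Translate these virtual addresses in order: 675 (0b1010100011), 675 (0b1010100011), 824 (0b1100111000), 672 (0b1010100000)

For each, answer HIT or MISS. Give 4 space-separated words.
vaddr=675: (2,5) not in TLB -> MISS, insert
vaddr=675: (2,5) in TLB -> HIT
vaddr=824: (3,1) not in TLB -> MISS, insert
vaddr=672: (2,5) in TLB -> HIT

Answer: MISS HIT MISS HIT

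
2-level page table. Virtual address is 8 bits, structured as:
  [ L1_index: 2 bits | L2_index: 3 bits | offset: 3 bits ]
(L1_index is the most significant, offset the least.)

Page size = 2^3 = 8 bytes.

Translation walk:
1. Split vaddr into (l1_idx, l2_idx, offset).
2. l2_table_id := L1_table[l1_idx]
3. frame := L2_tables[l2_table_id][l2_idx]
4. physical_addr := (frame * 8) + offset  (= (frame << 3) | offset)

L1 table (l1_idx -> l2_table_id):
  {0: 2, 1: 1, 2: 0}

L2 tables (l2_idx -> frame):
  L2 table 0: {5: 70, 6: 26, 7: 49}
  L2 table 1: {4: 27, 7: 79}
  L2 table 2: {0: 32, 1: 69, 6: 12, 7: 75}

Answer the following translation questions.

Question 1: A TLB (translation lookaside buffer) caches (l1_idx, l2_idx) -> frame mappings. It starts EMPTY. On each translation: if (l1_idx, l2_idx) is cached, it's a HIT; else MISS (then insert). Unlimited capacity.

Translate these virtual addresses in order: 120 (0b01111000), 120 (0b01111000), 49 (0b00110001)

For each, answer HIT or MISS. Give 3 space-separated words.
Answer: MISS HIT MISS

Derivation:
vaddr=120: (1,7) not in TLB -> MISS, insert
vaddr=120: (1,7) in TLB -> HIT
vaddr=49: (0,6) not in TLB -> MISS, insert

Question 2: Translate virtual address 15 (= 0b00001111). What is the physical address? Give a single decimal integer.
vaddr = 15 = 0b00001111
Split: l1_idx=0, l2_idx=1, offset=7
L1[0] = 2
L2[2][1] = 69
paddr = 69 * 8 + 7 = 559

Answer: 559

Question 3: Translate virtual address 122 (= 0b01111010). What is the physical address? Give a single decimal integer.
vaddr = 122 = 0b01111010
Split: l1_idx=1, l2_idx=7, offset=2
L1[1] = 1
L2[1][7] = 79
paddr = 79 * 8 + 2 = 634

Answer: 634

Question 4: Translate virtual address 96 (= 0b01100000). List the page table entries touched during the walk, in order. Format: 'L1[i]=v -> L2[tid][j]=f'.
vaddr = 96 = 0b01100000
Split: l1_idx=1, l2_idx=4, offset=0

Answer: L1[1]=1 -> L2[1][4]=27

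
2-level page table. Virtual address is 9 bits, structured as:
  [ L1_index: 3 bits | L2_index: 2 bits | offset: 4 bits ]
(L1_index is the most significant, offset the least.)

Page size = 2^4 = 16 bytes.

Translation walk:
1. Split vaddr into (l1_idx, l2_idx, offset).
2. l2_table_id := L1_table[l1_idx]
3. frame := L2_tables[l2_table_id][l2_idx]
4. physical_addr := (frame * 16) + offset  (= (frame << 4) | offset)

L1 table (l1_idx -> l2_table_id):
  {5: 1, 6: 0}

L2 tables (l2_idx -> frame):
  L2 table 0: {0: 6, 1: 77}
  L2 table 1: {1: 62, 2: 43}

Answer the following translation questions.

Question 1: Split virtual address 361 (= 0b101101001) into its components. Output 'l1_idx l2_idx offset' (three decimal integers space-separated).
Answer: 5 2 9

Derivation:
vaddr = 361 = 0b101101001
  top 3 bits -> l1_idx = 5
  next 2 bits -> l2_idx = 2
  bottom 4 bits -> offset = 9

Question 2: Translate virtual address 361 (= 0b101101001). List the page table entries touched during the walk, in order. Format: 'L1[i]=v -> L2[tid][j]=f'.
Answer: L1[5]=1 -> L2[1][2]=43

Derivation:
vaddr = 361 = 0b101101001
Split: l1_idx=5, l2_idx=2, offset=9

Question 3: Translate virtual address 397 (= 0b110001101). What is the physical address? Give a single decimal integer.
Answer: 109

Derivation:
vaddr = 397 = 0b110001101
Split: l1_idx=6, l2_idx=0, offset=13
L1[6] = 0
L2[0][0] = 6
paddr = 6 * 16 + 13 = 109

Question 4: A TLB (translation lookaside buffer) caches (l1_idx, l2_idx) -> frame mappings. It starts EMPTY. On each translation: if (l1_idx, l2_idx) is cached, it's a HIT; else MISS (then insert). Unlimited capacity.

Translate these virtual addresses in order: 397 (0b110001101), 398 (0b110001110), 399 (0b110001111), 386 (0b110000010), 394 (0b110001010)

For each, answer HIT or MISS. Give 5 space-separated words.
Answer: MISS HIT HIT HIT HIT

Derivation:
vaddr=397: (6,0) not in TLB -> MISS, insert
vaddr=398: (6,0) in TLB -> HIT
vaddr=399: (6,0) in TLB -> HIT
vaddr=386: (6,0) in TLB -> HIT
vaddr=394: (6,0) in TLB -> HIT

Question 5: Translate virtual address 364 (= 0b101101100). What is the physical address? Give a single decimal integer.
Answer: 700

Derivation:
vaddr = 364 = 0b101101100
Split: l1_idx=5, l2_idx=2, offset=12
L1[5] = 1
L2[1][2] = 43
paddr = 43 * 16 + 12 = 700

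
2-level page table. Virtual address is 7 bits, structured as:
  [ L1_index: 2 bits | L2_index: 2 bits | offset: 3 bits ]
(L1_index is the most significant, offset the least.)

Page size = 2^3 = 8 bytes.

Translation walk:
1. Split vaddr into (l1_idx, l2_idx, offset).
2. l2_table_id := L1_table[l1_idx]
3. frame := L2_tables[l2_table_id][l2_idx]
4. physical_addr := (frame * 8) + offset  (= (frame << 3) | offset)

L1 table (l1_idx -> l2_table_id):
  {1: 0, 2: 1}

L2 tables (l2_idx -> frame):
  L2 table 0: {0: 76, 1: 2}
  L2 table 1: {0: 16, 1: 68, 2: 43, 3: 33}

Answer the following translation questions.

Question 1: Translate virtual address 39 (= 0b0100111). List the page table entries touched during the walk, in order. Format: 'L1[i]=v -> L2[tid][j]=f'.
vaddr = 39 = 0b0100111
Split: l1_idx=1, l2_idx=0, offset=7

Answer: L1[1]=0 -> L2[0][0]=76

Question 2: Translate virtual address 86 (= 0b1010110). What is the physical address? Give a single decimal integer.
vaddr = 86 = 0b1010110
Split: l1_idx=2, l2_idx=2, offset=6
L1[2] = 1
L2[1][2] = 43
paddr = 43 * 8 + 6 = 350

Answer: 350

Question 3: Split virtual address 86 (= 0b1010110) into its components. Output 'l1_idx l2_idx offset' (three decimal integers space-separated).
Answer: 2 2 6

Derivation:
vaddr = 86 = 0b1010110
  top 2 bits -> l1_idx = 2
  next 2 bits -> l2_idx = 2
  bottom 3 bits -> offset = 6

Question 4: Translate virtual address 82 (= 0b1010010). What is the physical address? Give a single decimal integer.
Answer: 346

Derivation:
vaddr = 82 = 0b1010010
Split: l1_idx=2, l2_idx=2, offset=2
L1[2] = 1
L2[1][2] = 43
paddr = 43 * 8 + 2 = 346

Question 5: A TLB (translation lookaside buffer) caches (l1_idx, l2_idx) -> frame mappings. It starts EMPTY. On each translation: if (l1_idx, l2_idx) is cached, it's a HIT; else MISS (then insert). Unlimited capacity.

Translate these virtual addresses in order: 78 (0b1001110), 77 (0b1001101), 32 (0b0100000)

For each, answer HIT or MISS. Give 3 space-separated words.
vaddr=78: (2,1) not in TLB -> MISS, insert
vaddr=77: (2,1) in TLB -> HIT
vaddr=32: (1,0) not in TLB -> MISS, insert

Answer: MISS HIT MISS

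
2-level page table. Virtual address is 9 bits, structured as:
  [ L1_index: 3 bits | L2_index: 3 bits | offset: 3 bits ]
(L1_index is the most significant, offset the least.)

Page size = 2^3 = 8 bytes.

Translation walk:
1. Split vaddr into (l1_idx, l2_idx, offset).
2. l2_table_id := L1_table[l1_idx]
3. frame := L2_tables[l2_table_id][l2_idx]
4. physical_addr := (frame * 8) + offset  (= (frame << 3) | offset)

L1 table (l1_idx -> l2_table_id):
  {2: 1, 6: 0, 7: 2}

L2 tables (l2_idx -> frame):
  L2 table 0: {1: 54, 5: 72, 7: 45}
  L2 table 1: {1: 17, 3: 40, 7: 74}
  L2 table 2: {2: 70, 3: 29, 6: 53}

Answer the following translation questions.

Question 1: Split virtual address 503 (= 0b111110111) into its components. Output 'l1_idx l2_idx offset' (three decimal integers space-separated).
vaddr = 503 = 0b111110111
  top 3 bits -> l1_idx = 7
  next 3 bits -> l2_idx = 6
  bottom 3 bits -> offset = 7

Answer: 7 6 7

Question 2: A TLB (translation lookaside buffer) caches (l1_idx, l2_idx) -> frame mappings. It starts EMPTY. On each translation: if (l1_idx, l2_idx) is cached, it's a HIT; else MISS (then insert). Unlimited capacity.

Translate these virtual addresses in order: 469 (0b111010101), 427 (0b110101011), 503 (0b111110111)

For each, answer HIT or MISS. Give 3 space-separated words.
Answer: MISS MISS MISS

Derivation:
vaddr=469: (7,2) not in TLB -> MISS, insert
vaddr=427: (6,5) not in TLB -> MISS, insert
vaddr=503: (7,6) not in TLB -> MISS, insert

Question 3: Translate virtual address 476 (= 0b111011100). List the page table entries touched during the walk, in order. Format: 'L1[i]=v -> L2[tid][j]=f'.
Answer: L1[7]=2 -> L2[2][3]=29

Derivation:
vaddr = 476 = 0b111011100
Split: l1_idx=7, l2_idx=3, offset=4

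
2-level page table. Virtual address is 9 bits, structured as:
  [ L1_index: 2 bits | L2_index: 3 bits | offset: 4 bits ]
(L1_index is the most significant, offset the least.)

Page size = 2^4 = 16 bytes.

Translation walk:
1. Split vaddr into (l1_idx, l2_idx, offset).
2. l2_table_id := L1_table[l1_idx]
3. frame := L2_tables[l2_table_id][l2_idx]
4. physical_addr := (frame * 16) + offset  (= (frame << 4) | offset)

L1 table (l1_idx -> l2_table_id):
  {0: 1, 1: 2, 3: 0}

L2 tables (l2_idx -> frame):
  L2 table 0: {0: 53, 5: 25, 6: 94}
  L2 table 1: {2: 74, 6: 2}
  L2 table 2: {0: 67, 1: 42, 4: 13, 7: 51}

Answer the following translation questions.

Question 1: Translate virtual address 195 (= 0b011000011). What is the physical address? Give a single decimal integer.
Answer: 211

Derivation:
vaddr = 195 = 0b011000011
Split: l1_idx=1, l2_idx=4, offset=3
L1[1] = 2
L2[2][4] = 13
paddr = 13 * 16 + 3 = 211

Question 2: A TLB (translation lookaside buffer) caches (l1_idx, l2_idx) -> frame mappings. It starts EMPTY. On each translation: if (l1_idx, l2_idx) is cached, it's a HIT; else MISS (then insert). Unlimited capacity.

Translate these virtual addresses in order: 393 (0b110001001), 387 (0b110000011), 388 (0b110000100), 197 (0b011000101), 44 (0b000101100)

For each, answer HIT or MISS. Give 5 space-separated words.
vaddr=393: (3,0) not in TLB -> MISS, insert
vaddr=387: (3,0) in TLB -> HIT
vaddr=388: (3,0) in TLB -> HIT
vaddr=197: (1,4) not in TLB -> MISS, insert
vaddr=44: (0,2) not in TLB -> MISS, insert

Answer: MISS HIT HIT MISS MISS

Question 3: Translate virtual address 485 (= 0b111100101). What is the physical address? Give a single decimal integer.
vaddr = 485 = 0b111100101
Split: l1_idx=3, l2_idx=6, offset=5
L1[3] = 0
L2[0][6] = 94
paddr = 94 * 16 + 5 = 1509

Answer: 1509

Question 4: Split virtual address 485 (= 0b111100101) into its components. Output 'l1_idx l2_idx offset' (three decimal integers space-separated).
Answer: 3 6 5

Derivation:
vaddr = 485 = 0b111100101
  top 2 bits -> l1_idx = 3
  next 3 bits -> l2_idx = 6
  bottom 4 bits -> offset = 5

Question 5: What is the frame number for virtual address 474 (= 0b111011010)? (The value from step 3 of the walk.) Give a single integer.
Answer: 25

Derivation:
vaddr = 474: l1_idx=3, l2_idx=5
L1[3] = 0; L2[0][5] = 25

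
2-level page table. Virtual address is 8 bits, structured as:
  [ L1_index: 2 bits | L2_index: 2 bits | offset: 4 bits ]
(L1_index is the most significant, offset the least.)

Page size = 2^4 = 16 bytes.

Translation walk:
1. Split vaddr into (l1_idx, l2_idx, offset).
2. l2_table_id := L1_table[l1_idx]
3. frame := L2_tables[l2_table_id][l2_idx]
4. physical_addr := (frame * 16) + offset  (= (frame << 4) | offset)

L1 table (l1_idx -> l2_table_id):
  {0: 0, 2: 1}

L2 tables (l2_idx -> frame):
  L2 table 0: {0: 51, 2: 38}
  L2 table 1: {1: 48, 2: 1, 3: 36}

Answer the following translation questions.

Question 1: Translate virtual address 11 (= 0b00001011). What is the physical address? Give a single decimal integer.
vaddr = 11 = 0b00001011
Split: l1_idx=0, l2_idx=0, offset=11
L1[0] = 0
L2[0][0] = 51
paddr = 51 * 16 + 11 = 827

Answer: 827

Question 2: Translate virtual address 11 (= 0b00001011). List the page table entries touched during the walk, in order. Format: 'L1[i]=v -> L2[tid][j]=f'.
Answer: L1[0]=0 -> L2[0][0]=51

Derivation:
vaddr = 11 = 0b00001011
Split: l1_idx=0, l2_idx=0, offset=11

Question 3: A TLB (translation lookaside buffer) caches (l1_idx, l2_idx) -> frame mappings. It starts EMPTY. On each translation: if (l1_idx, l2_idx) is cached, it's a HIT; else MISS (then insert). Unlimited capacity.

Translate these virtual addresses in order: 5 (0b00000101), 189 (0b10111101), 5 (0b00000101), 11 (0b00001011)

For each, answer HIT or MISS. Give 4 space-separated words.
vaddr=5: (0,0) not in TLB -> MISS, insert
vaddr=189: (2,3) not in TLB -> MISS, insert
vaddr=5: (0,0) in TLB -> HIT
vaddr=11: (0,0) in TLB -> HIT

Answer: MISS MISS HIT HIT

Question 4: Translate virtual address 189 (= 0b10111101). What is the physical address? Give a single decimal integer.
vaddr = 189 = 0b10111101
Split: l1_idx=2, l2_idx=3, offset=13
L1[2] = 1
L2[1][3] = 36
paddr = 36 * 16 + 13 = 589

Answer: 589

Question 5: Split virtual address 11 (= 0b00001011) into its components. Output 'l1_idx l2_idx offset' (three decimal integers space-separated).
Answer: 0 0 11

Derivation:
vaddr = 11 = 0b00001011
  top 2 bits -> l1_idx = 0
  next 2 bits -> l2_idx = 0
  bottom 4 bits -> offset = 11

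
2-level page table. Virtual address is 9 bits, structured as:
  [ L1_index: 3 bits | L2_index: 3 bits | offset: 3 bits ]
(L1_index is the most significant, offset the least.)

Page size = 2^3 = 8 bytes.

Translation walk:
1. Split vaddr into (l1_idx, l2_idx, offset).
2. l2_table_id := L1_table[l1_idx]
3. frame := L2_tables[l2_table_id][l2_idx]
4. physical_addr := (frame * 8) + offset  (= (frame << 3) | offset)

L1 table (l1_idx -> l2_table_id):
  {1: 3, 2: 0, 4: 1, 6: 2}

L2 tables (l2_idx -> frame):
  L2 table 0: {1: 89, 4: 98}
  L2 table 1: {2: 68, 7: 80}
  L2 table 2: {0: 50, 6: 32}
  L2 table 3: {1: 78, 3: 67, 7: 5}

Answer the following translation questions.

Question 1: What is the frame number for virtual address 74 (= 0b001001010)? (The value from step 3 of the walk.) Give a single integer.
vaddr = 74: l1_idx=1, l2_idx=1
L1[1] = 3; L2[3][1] = 78

Answer: 78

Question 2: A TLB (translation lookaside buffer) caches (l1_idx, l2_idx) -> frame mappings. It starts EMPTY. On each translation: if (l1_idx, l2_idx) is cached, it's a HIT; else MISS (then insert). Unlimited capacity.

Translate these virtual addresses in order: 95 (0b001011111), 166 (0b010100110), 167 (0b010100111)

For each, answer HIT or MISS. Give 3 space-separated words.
vaddr=95: (1,3) not in TLB -> MISS, insert
vaddr=166: (2,4) not in TLB -> MISS, insert
vaddr=167: (2,4) in TLB -> HIT

Answer: MISS MISS HIT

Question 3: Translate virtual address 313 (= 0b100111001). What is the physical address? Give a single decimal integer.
Answer: 641

Derivation:
vaddr = 313 = 0b100111001
Split: l1_idx=4, l2_idx=7, offset=1
L1[4] = 1
L2[1][7] = 80
paddr = 80 * 8 + 1 = 641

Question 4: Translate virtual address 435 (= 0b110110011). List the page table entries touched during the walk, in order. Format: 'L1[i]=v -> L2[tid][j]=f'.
Answer: L1[6]=2 -> L2[2][6]=32

Derivation:
vaddr = 435 = 0b110110011
Split: l1_idx=6, l2_idx=6, offset=3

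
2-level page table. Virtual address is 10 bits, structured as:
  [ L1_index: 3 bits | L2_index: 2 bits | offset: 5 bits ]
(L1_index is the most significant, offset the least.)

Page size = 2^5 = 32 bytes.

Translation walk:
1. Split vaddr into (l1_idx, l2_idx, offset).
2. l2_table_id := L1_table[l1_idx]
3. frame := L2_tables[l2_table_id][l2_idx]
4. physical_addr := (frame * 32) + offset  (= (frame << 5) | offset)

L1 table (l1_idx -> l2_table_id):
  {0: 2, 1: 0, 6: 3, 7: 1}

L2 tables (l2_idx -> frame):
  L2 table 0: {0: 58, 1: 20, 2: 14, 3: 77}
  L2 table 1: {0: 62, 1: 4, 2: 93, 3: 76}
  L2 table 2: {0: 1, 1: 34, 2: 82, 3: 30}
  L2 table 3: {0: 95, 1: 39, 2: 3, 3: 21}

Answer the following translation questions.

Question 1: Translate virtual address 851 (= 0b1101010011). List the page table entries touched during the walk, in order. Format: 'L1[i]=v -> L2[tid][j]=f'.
Answer: L1[6]=3 -> L2[3][2]=3

Derivation:
vaddr = 851 = 0b1101010011
Split: l1_idx=6, l2_idx=2, offset=19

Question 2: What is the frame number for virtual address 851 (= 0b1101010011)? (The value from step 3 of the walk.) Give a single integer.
Answer: 3

Derivation:
vaddr = 851: l1_idx=6, l2_idx=2
L1[6] = 3; L2[3][2] = 3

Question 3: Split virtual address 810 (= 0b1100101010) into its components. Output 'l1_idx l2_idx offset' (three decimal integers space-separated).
Answer: 6 1 10

Derivation:
vaddr = 810 = 0b1100101010
  top 3 bits -> l1_idx = 6
  next 2 bits -> l2_idx = 1
  bottom 5 bits -> offset = 10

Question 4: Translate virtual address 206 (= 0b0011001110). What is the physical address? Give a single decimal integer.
vaddr = 206 = 0b0011001110
Split: l1_idx=1, l2_idx=2, offset=14
L1[1] = 0
L2[0][2] = 14
paddr = 14 * 32 + 14 = 462

Answer: 462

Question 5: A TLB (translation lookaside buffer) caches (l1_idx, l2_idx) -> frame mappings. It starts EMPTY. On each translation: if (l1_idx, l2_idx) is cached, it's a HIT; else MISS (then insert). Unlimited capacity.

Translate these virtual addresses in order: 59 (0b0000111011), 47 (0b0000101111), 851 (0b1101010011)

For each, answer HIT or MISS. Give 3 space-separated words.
vaddr=59: (0,1) not in TLB -> MISS, insert
vaddr=47: (0,1) in TLB -> HIT
vaddr=851: (6,2) not in TLB -> MISS, insert

Answer: MISS HIT MISS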